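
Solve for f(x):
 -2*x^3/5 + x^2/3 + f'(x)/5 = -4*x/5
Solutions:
 f(x) = C1 + x^4/2 - 5*x^3/9 - 2*x^2


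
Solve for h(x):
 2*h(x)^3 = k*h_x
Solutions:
 h(x) = -sqrt(2)*sqrt(-k/(C1*k + 2*x))/2
 h(x) = sqrt(2)*sqrt(-k/(C1*k + 2*x))/2


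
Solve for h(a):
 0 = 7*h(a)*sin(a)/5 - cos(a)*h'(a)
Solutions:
 h(a) = C1/cos(a)^(7/5)


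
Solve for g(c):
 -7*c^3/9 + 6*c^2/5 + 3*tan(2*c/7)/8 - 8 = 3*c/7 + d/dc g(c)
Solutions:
 g(c) = C1 - 7*c^4/36 + 2*c^3/5 - 3*c^2/14 - 8*c - 21*log(cos(2*c/7))/16


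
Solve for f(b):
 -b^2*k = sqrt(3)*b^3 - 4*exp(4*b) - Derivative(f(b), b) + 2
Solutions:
 f(b) = C1 + sqrt(3)*b^4/4 + b^3*k/3 + 2*b - exp(4*b)


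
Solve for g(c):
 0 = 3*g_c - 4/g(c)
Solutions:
 g(c) = -sqrt(C1 + 24*c)/3
 g(c) = sqrt(C1 + 24*c)/3


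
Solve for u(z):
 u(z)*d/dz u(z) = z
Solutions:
 u(z) = -sqrt(C1 + z^2)
 u(z) = sqrt(C1 + z^2)


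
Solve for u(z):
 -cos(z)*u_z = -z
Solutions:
 u(z) = C1 + Integral(z/cos(z), z)


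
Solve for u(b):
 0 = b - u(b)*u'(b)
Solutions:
 u(b) = -sqrt(C1 + b^2)
 u(b) = sqrt(C1 + b^2)


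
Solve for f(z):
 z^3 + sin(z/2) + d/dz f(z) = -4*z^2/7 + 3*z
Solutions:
 f(z) = C1 - z^4/4 - 4*z^3/21 + 3*z^2/2 + 2*cos(z/2)


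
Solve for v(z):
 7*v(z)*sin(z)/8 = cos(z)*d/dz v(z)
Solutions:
 v(z) = C1/cos(z)^(7/8)


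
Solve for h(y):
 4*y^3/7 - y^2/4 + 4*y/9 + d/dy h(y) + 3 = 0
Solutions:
 h(y) = C1 - y^4/7 + y^3/12 - 2*y^2/9 - 3*y


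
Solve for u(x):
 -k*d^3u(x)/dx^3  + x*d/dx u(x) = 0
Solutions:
 u(x) = C1 + Integral(C2*airyai(x*(1/k)^(1/3)) + C3*airybi(x*(1/k)^(1/3)), x)


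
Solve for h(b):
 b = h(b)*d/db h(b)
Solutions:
 h(b) = -sqrt(C1 + b^2)
 h(b) = sqrt(C1 + b^2)


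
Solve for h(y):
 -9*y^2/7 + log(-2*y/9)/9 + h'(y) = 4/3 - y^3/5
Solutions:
 h(y) = C1 - y^4/20 + 3*y^3/7 - y*log(-y)/9 + y*(-log(2) + 2*log(3) + 13)/9


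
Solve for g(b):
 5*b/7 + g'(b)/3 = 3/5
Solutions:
 g(b) = C1 - 15*b^2/14 + 9*b/5


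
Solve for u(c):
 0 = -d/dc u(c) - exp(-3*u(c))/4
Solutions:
 u(c) = log(C1 - 3*c/4)/3
 u(c) = log((-1 - sqrt(3)*I)*(C1 - 3*c/4)^(1/3)/2)
 u(c) = log((-1 + sqrt(3)*I)*(C1 - 3*c/4)^(1/3)/2)


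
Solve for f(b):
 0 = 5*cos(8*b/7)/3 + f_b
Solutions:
 f(b) = C1 - 35*sin(8*b/7)/24


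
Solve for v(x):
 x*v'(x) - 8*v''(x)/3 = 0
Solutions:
 v(x) = C1 + C2*erfi(sqrt(3)*x/4)


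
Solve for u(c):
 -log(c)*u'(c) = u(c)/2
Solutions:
 u(c) = C1*exp(-li(c)/2)


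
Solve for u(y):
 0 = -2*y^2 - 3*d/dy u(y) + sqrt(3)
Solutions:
 u(y) = C1 - 2*y^3/9 + sqrt(3)*y/3


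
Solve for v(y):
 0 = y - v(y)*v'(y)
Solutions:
 v(y) = -sqrt(C1 + y^2)
 v(y) = sqrt(C1 + y^2)


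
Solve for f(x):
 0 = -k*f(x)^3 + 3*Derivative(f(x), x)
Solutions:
 f(x) = -sqrt(6)*sqrt(-1/(C1 + k*x))/2
 f(x) = sqrt(6)*sqrt(-1/(C1 + k*x))/2


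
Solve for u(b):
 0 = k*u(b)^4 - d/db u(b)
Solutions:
 u(b) = (-1/(C1 + 3*b*k))^(1/3)
 u(b) = (-1/(C1 + b*k))^(1/3)*(-3^(2/3) - 3*3^(1/6)*I)/6
 u(b) = (-1/(C1 + b*k))^(1/3)*(-3^(2/3) + 3*3^(1/6)*I)/6


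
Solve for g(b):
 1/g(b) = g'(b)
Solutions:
 g(b) = -sqrt(C1 + 2*b)
 g(b) = sqrt(C1 + 2*b)


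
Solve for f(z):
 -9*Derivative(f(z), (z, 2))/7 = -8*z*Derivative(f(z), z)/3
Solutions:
 f(z) = C1 + C2*erfi(2*sqrt(21)*z/9)


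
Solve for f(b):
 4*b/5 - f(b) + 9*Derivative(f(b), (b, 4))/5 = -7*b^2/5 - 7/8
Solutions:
 f(b) = C1*exp(-sqrt(3)*5^(1/4)*b/3) + C2*exp(sqrt(3)*5^(1/4)*b/3) + C3*sin(sqrt(3)*5^(1/4)*b/3) + C4*cos(sqrt(3)*5^(1/4)*b/3) + 7*b^2/5 + 4*b/5 + 7/8


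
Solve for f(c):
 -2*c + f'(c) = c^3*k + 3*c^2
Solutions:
 f(c) = C1 + c^4*k/4 + c^3 + c^2


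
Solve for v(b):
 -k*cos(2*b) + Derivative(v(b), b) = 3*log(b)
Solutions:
 v(b) = C1 + 3*b*log(b) - 3*b + k*sin(2*b)/2


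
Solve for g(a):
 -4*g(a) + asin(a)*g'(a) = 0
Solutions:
 g(a) = C1*exp(4*Integral(1/asin(a), a))


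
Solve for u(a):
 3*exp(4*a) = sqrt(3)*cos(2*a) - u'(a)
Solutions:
 u(a) = C1 - 3*exp(4*a)/4 + sqrt(3)*sin(2*a)/2


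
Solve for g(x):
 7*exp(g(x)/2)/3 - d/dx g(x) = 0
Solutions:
 g(x) = 2*log(-1/(C1 + 7*x)) + 2*log(6)


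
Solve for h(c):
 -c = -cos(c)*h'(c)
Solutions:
 h(c) = C1 + Integral(c/cos(c), c)


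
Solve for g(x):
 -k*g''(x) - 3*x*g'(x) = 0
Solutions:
 g(x) = C1 + C2*sqrt(k)*erf(sqrt(6)*x*sqrt(1/k)/2)


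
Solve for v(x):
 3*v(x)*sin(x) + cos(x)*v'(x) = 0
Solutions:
 v(x) = C1*cos(x)^3


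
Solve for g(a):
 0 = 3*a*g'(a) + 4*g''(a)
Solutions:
 g(a) = C1 + C2*erf(sqrt(6)*a/4)


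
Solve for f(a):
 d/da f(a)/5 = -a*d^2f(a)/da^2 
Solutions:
 f(a) = C1 + C2*a^(4/5)


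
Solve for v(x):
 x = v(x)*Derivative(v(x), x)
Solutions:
 v(x) = -sqrt(C1 + x^2)
 v(x) = sqrt(C1 + x^2)


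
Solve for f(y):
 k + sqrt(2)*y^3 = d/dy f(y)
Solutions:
 f(y) = C1 + k*y + sqrt(2)*y^4/4


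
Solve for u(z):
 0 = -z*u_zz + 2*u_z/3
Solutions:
 u(z) = C1 + C2*z^(5/3)


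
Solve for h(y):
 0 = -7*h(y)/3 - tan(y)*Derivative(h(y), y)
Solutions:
 h(y) = C1/sin(y)^(7/3)


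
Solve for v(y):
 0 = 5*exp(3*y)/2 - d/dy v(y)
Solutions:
 v(y) = C1 + 5*exp(3*y)/6


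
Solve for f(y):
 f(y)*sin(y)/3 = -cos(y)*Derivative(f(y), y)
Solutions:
 f(y) = C1*cos(y)^(1/3)


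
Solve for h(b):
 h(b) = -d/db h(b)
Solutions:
 h(b) = C1*exp(-b)


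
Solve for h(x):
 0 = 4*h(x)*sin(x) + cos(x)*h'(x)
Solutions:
 h(x) = C1*cos(x)^4


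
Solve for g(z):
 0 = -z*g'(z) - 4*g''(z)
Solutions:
 g(z) = C1 + C2*erf(sqrt(2)*z/4)


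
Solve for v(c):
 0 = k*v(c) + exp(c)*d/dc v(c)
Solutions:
 v(c) = C1*exp(k*exp(-c))


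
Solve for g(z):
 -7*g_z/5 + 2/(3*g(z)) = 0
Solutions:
 g(z) = -sqrt(C1 + 420*z)/21
 g(z) = sqrt(C1 + 420*z)/21


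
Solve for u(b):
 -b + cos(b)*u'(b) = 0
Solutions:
 u(b) = C1 + Integral(b/cos(b), b)


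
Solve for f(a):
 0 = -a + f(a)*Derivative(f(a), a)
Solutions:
 f(a) = -sqrt(C1 + a^2)
 f(a) = sqrt(C1 + a^2)


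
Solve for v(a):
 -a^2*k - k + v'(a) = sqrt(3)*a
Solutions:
 v(a) = C1 + a^3*k/3 + sqrt(3)*a^2/2 + a*k


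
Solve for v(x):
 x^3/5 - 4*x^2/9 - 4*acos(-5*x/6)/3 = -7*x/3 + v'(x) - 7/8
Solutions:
 v(x) = C1 + x^4/20 - 4*x^3/27 + 7*x^2/6 - 4*x*acos(-5*x/6)/3 + 7*x/8 - 4*sqrt(36 - 25*x^2)/15


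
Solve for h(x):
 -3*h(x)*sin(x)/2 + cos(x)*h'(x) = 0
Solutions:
 h(x) = C1/cos(x)^(3/2)


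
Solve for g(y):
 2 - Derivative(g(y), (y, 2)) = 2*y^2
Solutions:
 g(y) = C1 + C2*y - y^4/6 + y^2


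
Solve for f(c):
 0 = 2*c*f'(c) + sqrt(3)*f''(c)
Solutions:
 f(c) = C1 + C2*erf(3^(3/4)*c/3)


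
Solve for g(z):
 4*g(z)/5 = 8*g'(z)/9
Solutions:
 g(z) = C1*exp(9*z/10)


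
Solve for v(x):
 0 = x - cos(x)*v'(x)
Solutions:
 v(x) = C1 + Integral(x/cos(x), x)


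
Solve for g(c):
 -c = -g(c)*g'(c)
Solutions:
 g(c) = -sqrt(C1 + c^2)
 g(c) = sqrt(C1 + c^2)


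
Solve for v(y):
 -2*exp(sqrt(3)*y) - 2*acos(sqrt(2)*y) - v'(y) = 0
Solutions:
 v(y) = C1 - 2*y*acos(sqrt(2)*y) + sqrt(2)*sqrt(1 - 2*y^2) - 2*sqrt(3)*exp(sqrt(3)*y)/3


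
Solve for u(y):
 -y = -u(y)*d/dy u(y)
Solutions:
 u(y) = -sqrt(C1 + y^2)
 u(y) = sqrt(C1 + y^2)


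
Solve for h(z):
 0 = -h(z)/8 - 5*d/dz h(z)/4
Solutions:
 h(z) = C1*exp(-z/10)


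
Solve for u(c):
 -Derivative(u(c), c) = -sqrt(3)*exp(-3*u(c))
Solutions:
 u(c) = log(C1 + 3*sqrt(3)*c)/3
 u(c) = log((-3^(1/3) - 3^(5/6)*I)*(C1 + sqrt(3)*c)^(1/3)/2)
 u(c) = log((-3^(1/3) + 3^(5/6)*I)*(C1 + sqrt(3)*c)^(1/3)/2)


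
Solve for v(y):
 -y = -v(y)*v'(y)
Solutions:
 v(y) = -sqrt(C1 + y^2)
 v(y) = sqrt(C1 + y^2)


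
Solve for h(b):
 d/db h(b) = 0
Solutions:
 h(b) = C1


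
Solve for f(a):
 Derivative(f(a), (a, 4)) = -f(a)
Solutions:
 f(a) = (C1*sin(sqrt(2)*a/2) + C2*cos(sqrt(2)*a/2))*exp(-sqrt(2)*a/2) + (C3*sin(sqrt(2)*a/2) + C4*cos(sqrt(2)*a/2))*exp(sqrt(2)*a/2)


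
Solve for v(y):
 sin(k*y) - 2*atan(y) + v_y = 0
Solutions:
 v(y) = C1 + 2*y*atan(y) - Piecewise((-cos(k*y)/k, Ne(k, 0)), (0, True)) - log(y^2 + 1)


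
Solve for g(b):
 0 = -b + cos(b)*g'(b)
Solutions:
 g(b) = C1 + Integral(b/cos(b), b)


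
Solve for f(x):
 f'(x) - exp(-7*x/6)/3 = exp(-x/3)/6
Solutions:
 f(x) = C1 - exp(-x/3)/2 - 2*exp(-7*x/6)/7


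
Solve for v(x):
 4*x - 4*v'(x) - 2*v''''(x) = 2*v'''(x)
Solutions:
 v(x) = C1 + C2*exp(x*(-2 + (3*sqrt(87) + 28)^(-1/3) + (3*sqrt(87) + 28)^(1/3))/6)*sin(sqrt(3)*x*(-(3*sqrt(87) + 28)^(1/3) + (3*sqrt(87) + 28)^(-1/3))/6) + C3*exp(x*(-2 + (3*sqrt(87) + 28)^(-1/3) + (3*sqrt(87) + 28)^(1/3))/6)*cos(sqrt(3)*x*(-(3*sqrt(87) + 28)^(1/3) + (3*sqrt(87) + 28)^(-1/3))/6) + C4*exp(-x*((3*sqrt(87) + 28)^(-1/3) + 1 + (3*sqrt(87) + 28)^(1/3))/3) + x^2/2


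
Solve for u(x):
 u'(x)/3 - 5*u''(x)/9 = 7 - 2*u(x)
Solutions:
 u(x) = C1*exp(3*x*(1 - sqrt(41))/10) + C2*exp(3*x*(1 + sqrt(41))/10) + 7/2


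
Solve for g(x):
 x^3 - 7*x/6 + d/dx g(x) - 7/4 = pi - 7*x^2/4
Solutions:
 g(x) = C1 - x^4/4 - 7*x^3/12 + 7*x^2/12 + 7*x/4 + pi*x


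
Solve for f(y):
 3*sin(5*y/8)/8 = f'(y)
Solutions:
 f(y) = C1 - 3*cos(5*y/8)/5


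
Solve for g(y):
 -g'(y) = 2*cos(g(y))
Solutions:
 g(y) = pi - asin((C1 + exp(4*y))/(C1 - exp(4*y)))
 g(y) = asin((C1 + exp(4*y))/(C1 - exp(4*y)))


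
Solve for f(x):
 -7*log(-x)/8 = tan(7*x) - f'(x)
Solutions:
 f(x) = C1 + 7*x*log(-x)/8 - 7*x/8 - log(cos(7*x))/7


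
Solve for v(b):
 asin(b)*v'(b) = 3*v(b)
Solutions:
 v(b) = C1*exp(3*Integral(1/asin(b), b))


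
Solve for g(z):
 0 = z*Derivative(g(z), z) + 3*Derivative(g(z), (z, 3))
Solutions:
 g(z) = C1 + Integral(C2*airyai(-3^(2/3)*z/3) + C3*airybi(-3^(2/3)*z/3), z)


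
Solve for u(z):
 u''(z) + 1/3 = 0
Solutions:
 u(z) = C1 + C2*z - z^2/6


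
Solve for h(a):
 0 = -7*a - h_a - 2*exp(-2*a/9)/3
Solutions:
 h(a) = C1 - 7*a^2/2 + 3*exp(-2*a/9)


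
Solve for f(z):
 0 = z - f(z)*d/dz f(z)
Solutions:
 f(z) = -sqrt(C1 + z^2)
 f(z) = sqrt(C1 + z^2)


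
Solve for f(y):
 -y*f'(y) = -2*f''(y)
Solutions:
 f(y) = C1 + C2*erfi(y/2)


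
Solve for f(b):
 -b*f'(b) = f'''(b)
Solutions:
 f(b) = C1 + Integral(C2*airyai(-b) + C3*airybi(-b), b)


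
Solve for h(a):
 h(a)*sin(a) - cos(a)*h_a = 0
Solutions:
 h(a) = C1/cos(a)


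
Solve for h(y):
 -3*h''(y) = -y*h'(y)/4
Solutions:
 h(y) = C1 + C2*erfi(sqrt(6)*y/12)


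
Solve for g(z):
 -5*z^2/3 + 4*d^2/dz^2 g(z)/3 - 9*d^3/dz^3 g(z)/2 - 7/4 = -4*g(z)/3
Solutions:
 g(z) = C1*exp(z*(-2^(2/3)*(81*sqrt(59817) + 19811)^(1/3) - 32*2^(1/3)/(81*sqrt(59817) + 19811)^(1/3) + 16)/162)*sin(2^(1/3)*sqrt(3)*z*(-2^(1/3)*(81*sqrt(59817) + 19811)^(1/3) + 32/(81*sqrt(59817) + 19811)^(1/3))/162) + C2*exp(z*(-2^(2/3)*(81*sqrt(59817) + 19811)^(1/3) - 32*2^(1/3)/(81*sqrt(59817) + 19811)^(1/3) + 16)/162)*cos(2^(1/3)*sqrt(3)*z*(-2^(1/3)*(81*sqrt(59817) + 19811)^(1/3) + 32/(81*sqrt(59817) + 19811)^(1/3))/162) + C3*exp(z*(32*2^(1/3)/(81*sqrt(59817) + 19811)^(1/3) + 8 + 2^(2/3)*(81*sqrt(59817) + 19811)^(1/3))/81) + 5*z^2/4 - 19/16


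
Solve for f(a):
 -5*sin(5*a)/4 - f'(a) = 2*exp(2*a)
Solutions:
 f(a) = C1 - exp(2*a) + cos(5*a)/4


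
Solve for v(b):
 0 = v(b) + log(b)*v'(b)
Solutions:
 v(b) = C1*exp(-li(b))


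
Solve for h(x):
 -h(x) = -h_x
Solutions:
 h(x) = C1*exp(x)


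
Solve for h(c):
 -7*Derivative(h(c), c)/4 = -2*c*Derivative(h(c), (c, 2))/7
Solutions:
 h(c) = C1 + C2*c^(57/8)


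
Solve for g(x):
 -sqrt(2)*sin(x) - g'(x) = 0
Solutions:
 g(x) = C1 + sqrt(2)*cos(x)


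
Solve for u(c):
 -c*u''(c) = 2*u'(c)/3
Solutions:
 u(c) = C1 + C2*c^(1/3)


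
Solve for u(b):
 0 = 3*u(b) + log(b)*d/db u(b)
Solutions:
 u(b) = C1*exp(-3*li(b))


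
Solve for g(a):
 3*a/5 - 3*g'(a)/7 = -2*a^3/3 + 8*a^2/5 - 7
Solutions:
 g(a) = C1 + 7*a^4/18 - 56*a^3/45 + 7*a^2/10 + 49*a/3


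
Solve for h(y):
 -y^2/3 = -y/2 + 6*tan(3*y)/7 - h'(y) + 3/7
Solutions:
 h(y) = C1 + y^3/9 - y^2/4 + 3*y/7 - 2*log(cos(3*y))/7


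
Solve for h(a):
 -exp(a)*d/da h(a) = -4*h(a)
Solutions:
 h(a) = C1*exp(-4*exp(-a))


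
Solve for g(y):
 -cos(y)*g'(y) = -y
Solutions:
 g(y) = C1 + Integral(y/cos(y), y)


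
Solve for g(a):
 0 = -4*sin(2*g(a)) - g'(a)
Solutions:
 g(a) = pi - acos((-C1 - exp(16*a))/(C1 - exp(16*a)))/2
 g(a) = acos((-C1 - exp(16*a))/(C1 - exp(16*a)))/2


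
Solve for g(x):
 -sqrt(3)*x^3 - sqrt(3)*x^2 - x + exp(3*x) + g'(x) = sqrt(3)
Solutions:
 g(x) = C1 + sqrt(3)*x^4/4 + sqrt(3)*x^3/3 + x^2/2 + sqrt(3)*x - exp(3*x)/3


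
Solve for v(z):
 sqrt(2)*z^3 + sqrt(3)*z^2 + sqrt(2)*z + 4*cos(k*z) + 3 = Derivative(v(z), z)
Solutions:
 v(z) = C1 + sqrt(2)*z^4/4 + sqrt(3)*z^3/3 + sqrt(2)*z^2/2 + 3*z + 4*sin(k*z)/k


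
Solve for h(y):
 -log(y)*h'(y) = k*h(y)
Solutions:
 h(y) = C1*exp(-k*li(y))


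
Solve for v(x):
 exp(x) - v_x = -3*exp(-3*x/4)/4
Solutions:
 v(x) = C1 + exp(x) - 1/exp(x)^(3/4)


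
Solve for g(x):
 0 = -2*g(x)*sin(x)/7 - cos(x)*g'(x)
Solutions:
 g(x) = C1*cos(x)^(2/7)


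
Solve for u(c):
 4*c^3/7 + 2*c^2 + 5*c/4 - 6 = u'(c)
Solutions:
 u(c) = C1 + c^4/7 + 2*c^3/3 + 5*c^2/8 - 6*c


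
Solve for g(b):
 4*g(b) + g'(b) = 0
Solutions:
 g(b) = C1*exp(-4*b)


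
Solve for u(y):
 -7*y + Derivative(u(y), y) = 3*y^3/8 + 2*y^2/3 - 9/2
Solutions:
 u(y) = C1 + 3*y^4/32 + 2*y^3/9 + 7*y^2/2 - 9*y/2


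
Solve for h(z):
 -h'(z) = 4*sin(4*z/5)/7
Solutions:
 h(z) = C1 + 5*cos(4*z/5)/7


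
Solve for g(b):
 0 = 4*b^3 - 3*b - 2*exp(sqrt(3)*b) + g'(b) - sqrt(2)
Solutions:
 g(b) = C1 - b^4 + 3*b^2/2 + sqrt(2)*b + 2*sqrt(3)*exp(sqrt(3)*b)/3


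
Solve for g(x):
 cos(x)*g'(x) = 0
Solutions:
 g(x) = C1


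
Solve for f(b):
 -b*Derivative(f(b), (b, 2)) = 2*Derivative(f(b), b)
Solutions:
 f(b) = C1 + C2/b


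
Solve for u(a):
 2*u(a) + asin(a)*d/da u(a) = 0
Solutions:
 u(a) = C1*exp(-2*Integral(1/asin(a), a))


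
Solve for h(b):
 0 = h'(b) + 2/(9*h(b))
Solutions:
 h(b) = -sqrt(C1 - 4*b)/3
 h(b) = sqrt(C1 - 4*b)/3


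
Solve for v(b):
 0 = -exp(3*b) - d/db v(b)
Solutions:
 v(b) = C1 - exp(3*b)/3


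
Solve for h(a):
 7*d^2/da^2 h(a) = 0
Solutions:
 h(a) = C1 + C2*a


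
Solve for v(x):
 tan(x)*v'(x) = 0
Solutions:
 v(x) = C1


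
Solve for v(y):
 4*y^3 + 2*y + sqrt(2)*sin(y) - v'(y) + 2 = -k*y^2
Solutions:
 v(y) = C1 + k*y^3/3 + y^4 + y^2 + 2*y - sqrt(2)*cos(y)


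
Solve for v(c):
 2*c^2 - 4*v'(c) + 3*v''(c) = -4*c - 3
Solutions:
 v(c) = C1 + C2*exp(4*c/3) + c^3/6 + 7*c^2/8 + 33*c/16


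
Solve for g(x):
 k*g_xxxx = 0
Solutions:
 g(x) = C1 + C2*x + C3*x^2 + C4*x^3


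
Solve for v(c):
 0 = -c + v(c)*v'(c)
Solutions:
 v(c) = -sqrt(C1 + c^2)
 v(c) = sqrt(C1 + c^2)


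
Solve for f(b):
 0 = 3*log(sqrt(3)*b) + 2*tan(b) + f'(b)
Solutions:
 f(b) = C1 - 3*b*log(b) - 3*b*log(3)/2 + 3*b + 2*log(cos(b))


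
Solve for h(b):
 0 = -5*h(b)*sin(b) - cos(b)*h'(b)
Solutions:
 h(b) = C1*cos(b)^5


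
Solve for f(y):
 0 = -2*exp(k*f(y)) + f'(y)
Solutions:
 f(y) = Piecewise((log(-1/(C1*k + 2*k*y))/k, Ne(k, 0)), (nan, True))
 f(y) = Piecewise((C1 + 2*y, Eq(k, 0)), (nan, True))


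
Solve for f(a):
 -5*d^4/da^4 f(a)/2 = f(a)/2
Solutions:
 f(a) = (C1*sin(sqrt(2)*5^(3/4)*a/10) + C2*cos(sqrt(2)*5^(3/4)*a/10))*exp(-sqrt(2)*5^(3/4)*a/10) + (C3*sin(sqrt(2)*5^(3/4)*a/10) + C4*cos(sqrt(2)*5^(3/4)*a/10))*exp(sqrt(2)*5^(3/4)*a/10)


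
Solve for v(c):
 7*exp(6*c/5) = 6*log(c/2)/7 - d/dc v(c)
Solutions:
 v(c) = C1 + 6*c*log(c)/7 + 6*c*(-1 - log(2))/7 - 35*exp(6*c/5)/6


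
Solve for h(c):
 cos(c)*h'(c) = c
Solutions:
 h(c) = C1 + Integral(c/cos(c), c)


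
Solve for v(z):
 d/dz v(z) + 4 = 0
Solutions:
 v(z) = C1 - 4*z


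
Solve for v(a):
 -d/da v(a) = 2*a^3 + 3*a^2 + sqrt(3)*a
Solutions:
 v(a) = C1 - a^4/2 - a^3 - sqrt(3)*a^2/2


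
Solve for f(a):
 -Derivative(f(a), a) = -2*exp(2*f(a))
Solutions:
 f(a) = log(-sqrt(-1/(C1 + 2*a))) - log(2)/2
 f(a) = log(-1/(C1 + 2*a))/2 - log(2)/2


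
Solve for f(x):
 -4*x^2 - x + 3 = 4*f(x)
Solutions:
 f(x) = -x^2 - x/4 + 3/4


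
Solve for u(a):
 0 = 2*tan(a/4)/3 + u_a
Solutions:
 u(a) = C1 + 8*log(cos(a/4))/3


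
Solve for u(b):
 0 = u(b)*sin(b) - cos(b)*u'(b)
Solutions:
 u(b) = C1/cos(b)


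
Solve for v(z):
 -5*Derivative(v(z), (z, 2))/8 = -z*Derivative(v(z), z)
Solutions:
 v(z) = C1 + C2*erfi(2*sqrt(5)*z/5)


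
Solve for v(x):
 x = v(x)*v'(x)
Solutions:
 v(x) = -sqrt(C1 + x^2)
 v(x) = sqrt(C1 + x^2)


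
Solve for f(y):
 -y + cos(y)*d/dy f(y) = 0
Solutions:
 f(y) = C1 + Integral(y/cos(y), y)


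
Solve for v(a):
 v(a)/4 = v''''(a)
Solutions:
 v(a) = C1*exp(-sqrt(2)*a/2) + C2*exp(sqrt(2)*a/2) + C3*sin(sqrt(2)*a/2) + C4*cos(sqrt(2)*a/2)


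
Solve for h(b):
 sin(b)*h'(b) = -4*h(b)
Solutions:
 h(b) = C1*(cos(b)^2 + 2*cos(b) + 1)/(cos(b)^2 - 2*cos(b) + 1)


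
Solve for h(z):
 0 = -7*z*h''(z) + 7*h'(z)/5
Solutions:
 h(z) = C1 + C2*z^(6/5)


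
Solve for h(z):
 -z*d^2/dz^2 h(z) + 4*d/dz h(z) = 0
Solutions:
 h(z) = C1 + C2*z^5


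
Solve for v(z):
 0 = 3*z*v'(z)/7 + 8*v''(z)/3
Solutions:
 v(z) = C1 + C2*erf(3*sqrt(7)*z/28)


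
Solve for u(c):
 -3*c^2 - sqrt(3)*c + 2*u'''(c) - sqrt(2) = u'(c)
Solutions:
 u(c) = C1 + C2*exp(-sqrt(2)*c/2) + C3*exp(sqrt(2)*c/2) - c^3 - sqrt(3)*c^2/2 - 12*c - sqrt(2)*c


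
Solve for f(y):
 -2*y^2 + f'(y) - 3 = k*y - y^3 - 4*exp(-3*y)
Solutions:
 f(y) = C1 + k*y^2/2 - y^4/4 + 2*y^3/3 + 3*y + 4*exp(-3*y)/3


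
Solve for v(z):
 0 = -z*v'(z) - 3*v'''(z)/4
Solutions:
 v(z) = C1 + Integral(C2*airyai(-6^(2/3)*z/3) + C3*airybi(-6^(2/3)*z/3), z)


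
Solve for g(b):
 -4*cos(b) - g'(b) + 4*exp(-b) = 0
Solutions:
 g(b) = C1 - 4*sin(b) - 4*exp(-b)


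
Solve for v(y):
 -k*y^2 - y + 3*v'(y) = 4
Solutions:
 v(y) = C1 + k*y^3/9 + y^2/6 + 4*y/3


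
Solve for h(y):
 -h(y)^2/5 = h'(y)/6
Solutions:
 h(y) = 5/(C1 + 6*y)


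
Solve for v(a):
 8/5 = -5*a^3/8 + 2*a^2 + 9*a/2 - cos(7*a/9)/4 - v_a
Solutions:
 v(a) = C1 - 5*a^4/32 + 2*a^3/3 + 9*a^2/4 - 8*a/5 - 9*sin(7*a/9)/28


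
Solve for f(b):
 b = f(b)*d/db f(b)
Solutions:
 f(b) = -sqrt(C1 + b^2)
 f(b) = sqrt(C1 + b^2)


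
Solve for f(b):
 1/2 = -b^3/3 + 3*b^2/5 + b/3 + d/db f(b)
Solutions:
 f(b) = C1 + b^4/12 - b^3/5 - b^2/6 + b/2


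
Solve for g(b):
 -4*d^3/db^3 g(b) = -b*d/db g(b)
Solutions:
 g(b) = C1 + Integral(C2*airyai(2^(1/3)*b/2) + C3*airybi(2^(1/3)*b/2), b)


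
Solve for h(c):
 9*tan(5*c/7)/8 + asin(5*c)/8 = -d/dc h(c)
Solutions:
 h(c) = C1 - c*asin(5*c)/8 - sqrt(1 - 25*c^2)/40 + 63*log(cos(5*c/7))/40


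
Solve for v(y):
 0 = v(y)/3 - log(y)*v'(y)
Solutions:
 v(y) = C1*exp(li(y)/3)


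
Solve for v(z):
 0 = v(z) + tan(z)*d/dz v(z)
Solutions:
 v(z) = C1/sin(z)


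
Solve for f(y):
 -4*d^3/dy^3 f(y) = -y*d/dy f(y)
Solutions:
 f(y) = C1 + Integral(C2*airyai(2^(1/3)*y/2) + C3*airybi(2^(1/3)*y/2), y)


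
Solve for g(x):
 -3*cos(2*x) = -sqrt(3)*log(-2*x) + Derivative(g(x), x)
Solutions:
 g(x) = C1 + sqrt(3)*x*(log(-x) - 1) + sqrt(3)*x*log(2) - 3*sin(2*x)/2


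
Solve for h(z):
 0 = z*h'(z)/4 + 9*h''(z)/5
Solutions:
 h(z) = C1 + C2*erf(sqrt(10)*z/12)


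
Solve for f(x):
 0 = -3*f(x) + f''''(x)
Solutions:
 f(x) = C1*exp(-3^(1/4)*x) + C2*exp(3^(1/4)*x) + C3*sin(3^(1/4)*x) + C4*cos(3^(1/4)*x)


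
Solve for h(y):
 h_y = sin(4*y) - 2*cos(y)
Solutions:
 h(y) = C1 - 2*sin(y) - cos(4*y)/4


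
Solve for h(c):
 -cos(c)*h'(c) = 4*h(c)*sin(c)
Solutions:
 h(c) = C1*cos(c)^4


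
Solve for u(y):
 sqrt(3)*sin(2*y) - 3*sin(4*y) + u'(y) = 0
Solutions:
 u(y) = C1 + sqrt(3)*cos(2*y)/2 - 3*cos(4*y)/4


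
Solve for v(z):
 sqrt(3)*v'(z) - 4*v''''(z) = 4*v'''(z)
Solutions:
 v(z) = C1 + C2*exp(-z*(4/(-8 + sqrt(-64 + (8 - 27*sqrt(3))^2) + 27*sqrt(3))^(1/3) + 4 + (-8 + sqrt(-64 + (8 - 27*sqrt(3))^2) + 27*sqrt(3))^(1/3))/12)*sin(sqrt(3)*z*(-(-8 + sqrt(-64 + (8 - 27*sqrt(3))^2) + 27*sqrt(3))^(1/3) + 4/(-8 + sqrt(-64 + (8 - 27*sqrt(3))^2) + 27*sqrt(3))^(1/3))/12) + C3*exp(-z*(4/(-8 + sqrt(-64 + (8 - 27*sqrt(3))^2) + 27*sqrt(3))^(1/3) + 4 + (-8 + sqrt(-64 + (8 - 27*sqrt(3))^2) + 27*sqrt(3))^(1/3))/12)*cos(sqrt(3)*z*(-(-8 + sqrt(-64 + (8 - 27*sqrt(3))^2) + 27*sqrt(3))^(1/3) + 4/(-8 + sqrt(-64 + (8 - 27*sqrt(3))^2) + 27*sqrt(3))^(1/3))/12) + C4*exp(z*(-2 + 4/(-8 + sqrt(-64 + (8 - 27*sqrt(3))^2) + 27*sqrt(3))^(1/3) + (-8 + sqrt(-64 + (8 - 27*sqrt(3))^2) + 27*sqrt(3))^(1/3))/6)


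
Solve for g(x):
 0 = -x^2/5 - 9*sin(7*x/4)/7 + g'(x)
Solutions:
 g(x) = C1 + x^3/15 - 36*cos(7*x/4)/49


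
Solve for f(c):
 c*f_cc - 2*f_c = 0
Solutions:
 f(c) = C1 + C2*c^3


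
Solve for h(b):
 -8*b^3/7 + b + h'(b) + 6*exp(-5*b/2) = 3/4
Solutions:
 h(b) = C1 + 2*b^4/7 - b^2/2 + 3*b/4 + 12*exp(-5*b/2)/5


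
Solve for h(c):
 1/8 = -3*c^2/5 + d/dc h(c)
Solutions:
 h(c) = C1 + c^3/5 + c/8


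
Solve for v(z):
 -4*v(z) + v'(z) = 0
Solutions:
 v(z) = C1*exp(4*z)


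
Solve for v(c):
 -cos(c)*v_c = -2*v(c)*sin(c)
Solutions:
 v(c) = C1/cos(c)^2


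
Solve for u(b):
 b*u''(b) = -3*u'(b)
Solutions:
 u(b) = C1 + C2/b^2


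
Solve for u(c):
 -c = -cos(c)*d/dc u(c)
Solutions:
 u(c) = C1 + Integral(c/cos(c), c)


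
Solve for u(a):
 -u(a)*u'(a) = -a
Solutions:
 u(a) = -sqrt(C1 + a^2)
 u(a) = sqrt(C1 + a^2)


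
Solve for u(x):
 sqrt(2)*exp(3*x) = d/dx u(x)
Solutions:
 u(x) = C1 + sqrt(2)*exp(3*x)/3


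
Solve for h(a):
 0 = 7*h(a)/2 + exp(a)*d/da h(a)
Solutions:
 h(a) = C1*exp(7*exp(-a)/2)


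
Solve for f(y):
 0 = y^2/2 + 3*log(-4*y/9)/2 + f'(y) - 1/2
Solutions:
 f(y) = C1 - y^3/6 - 3*y*log(-y)/2 + y*(-3*log(2) + 2 + 3*log(3))


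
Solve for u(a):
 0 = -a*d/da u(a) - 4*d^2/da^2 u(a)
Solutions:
 u(a) = C1 + C2*erf(sqrt(2)*a/4)


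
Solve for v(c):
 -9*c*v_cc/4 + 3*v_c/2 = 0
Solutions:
 v(c) = C1 + C2*c^(5/3)


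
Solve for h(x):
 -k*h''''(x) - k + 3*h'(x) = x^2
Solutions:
 h(x) = C1 + C2*exp(3^(1/3)*x*(1/k)^(1/3)) + C3*exp(x*(-3^(1/3) + 3^(5/6)*I)*(1/k)^(1/3)/2) + C4*exp(-x*(3^(1/3) + 3^(5/6)*I)*(1/k)^(1/3)/2) + k*x/3 + x^3/9


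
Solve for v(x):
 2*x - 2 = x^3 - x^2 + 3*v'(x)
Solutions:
 v(x) = C1 - x^4/12 + x^3/9 + x^2/3 - 2*x/3


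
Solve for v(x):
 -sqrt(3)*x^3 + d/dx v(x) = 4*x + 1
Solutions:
 v(x) = C1 + sqrt(3)*x^4/4 + 2*x^2 + x


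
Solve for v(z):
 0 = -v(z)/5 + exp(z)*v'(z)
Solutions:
 v(z) = C1*exp(-exp(-z)/5)


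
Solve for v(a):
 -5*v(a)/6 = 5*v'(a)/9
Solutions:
 v(a) = C1*exp(-3*a/2)


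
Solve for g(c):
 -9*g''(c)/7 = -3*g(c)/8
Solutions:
 g(c) = C1*exp(-sqrt(42)*c/12) + C2*exp(sqrt(42)*c/12)


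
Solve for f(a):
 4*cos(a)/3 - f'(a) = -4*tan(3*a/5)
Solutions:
 f(a) = C1 - 20*log(cos(3*a/5))/3 + 4*sin(a)/3


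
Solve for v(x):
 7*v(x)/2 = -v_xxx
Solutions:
 v(x) = C3*exp(-2^(2/3)*7^(1/3)*x/2) + (C1*sin(2^(2/3)*sqrt(3)*7^(1/3)*x/4) + C2*cos(2^(2/3)*sqrt(3)*7^(1/3)*x/4))*exp(2^(2/3)*7^(1/3)*x/4)


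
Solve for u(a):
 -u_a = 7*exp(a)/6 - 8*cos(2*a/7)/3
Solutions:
 u(a) = C1 - 7*exp(a)/6 + 28*sin(2*a/7)/3


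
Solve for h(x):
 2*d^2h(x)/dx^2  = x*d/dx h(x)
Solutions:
 h(x) = C1 + C2*erfi(x/2)


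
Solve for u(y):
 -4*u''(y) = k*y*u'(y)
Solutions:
 u(y) = Piecewise((-sqrt(2)*sqrt(pi)*C1*erf(sqrt(2)*sqrt(k)*y/4)/sqrt(k) - C2, (k > 0) | (k < 0)), (-C1*y - C2, True))


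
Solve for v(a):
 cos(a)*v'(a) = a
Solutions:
 v(a) = C1 + Integral(a/cos(a), a)


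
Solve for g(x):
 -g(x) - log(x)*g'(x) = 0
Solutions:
 g(x) = C1*exp(-li(x))


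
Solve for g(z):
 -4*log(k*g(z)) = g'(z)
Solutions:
 li(k*g(z))/k = C1 - 4*z


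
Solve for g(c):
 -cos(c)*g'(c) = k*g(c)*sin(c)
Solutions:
 g(c) = C1*exp(k*log(cos(c)))


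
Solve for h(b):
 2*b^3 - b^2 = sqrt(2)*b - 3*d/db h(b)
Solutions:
 h(b) = C1 - b^4/6 + b^3/9 + sqrt(2)*b^2/6


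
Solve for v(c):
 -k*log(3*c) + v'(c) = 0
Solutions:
 v(c) = C1 + c*k*log(c) - c*k + c*k*log(3)


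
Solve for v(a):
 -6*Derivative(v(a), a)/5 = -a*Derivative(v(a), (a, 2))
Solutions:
 v(a) = C1 + C2*a^(11/5)


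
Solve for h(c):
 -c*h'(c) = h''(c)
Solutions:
 h(c) = C1 + C2*erf(sqrt(2)*c/2)


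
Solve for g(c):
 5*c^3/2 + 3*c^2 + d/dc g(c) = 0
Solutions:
 g(c) = C1 - 5*c^4/8 - c^3


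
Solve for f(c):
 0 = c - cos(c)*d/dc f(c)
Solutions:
 f(c) = C1 + Integral(c/cos(c), c)


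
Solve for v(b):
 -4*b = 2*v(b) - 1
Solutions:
 v(b) = 1/2 - 2*b


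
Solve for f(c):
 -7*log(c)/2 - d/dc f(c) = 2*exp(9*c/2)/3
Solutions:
 f(c) = C1 - 7*c*log(c)/2 + 7*c/2 - 4*exp(9*c/2)/27


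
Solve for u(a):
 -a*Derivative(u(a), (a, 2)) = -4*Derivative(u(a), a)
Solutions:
 u(a) = C1 + C2*a^5


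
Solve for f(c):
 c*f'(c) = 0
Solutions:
 f(c) = C1


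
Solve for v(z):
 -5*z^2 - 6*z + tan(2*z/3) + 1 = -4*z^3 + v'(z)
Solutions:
 v(z) = C1 + z^4 - 5*z^3/3 - 3*z^2 + z - 3*log(cos(2*z/3))/2


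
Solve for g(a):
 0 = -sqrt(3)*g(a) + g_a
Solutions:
 g(a) = C1*exp(sqrt(3)*a)


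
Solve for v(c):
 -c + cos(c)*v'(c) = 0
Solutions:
 v(c) = C1 + Integral(c/cos(c), c)


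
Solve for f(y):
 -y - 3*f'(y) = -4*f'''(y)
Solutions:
 f(y) = C1 + C2*exp(-sqrt(3)*y/2) + C3*exp(sqrt(3)*y/2) - y^2/6


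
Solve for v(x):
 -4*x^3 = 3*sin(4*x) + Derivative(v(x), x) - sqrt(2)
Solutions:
 v(x) = C1 - x^4 + sqrt(2)*x + 3*cos(4*x)/4


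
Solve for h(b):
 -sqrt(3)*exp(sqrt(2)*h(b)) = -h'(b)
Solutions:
 h(b) = sqrt(2)*(2*log(-1/(C1 + sqrt(3)*b)) - log(2))/4


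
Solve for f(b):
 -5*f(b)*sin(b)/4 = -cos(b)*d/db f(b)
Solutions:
 f(b) = C1/cos(b)^(5/4)


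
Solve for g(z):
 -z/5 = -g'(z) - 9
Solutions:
 g(z) = C1 + z^2/10 - 9*z


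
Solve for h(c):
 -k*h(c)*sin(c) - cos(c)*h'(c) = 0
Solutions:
 h(c) = C1*exp(k*log(cos(c)))


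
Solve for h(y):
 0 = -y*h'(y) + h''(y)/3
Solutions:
 h(y) = C1 + C2*erfi(sqrt(6)*y/2)


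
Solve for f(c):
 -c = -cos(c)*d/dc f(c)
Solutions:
 f(c) = C1 + Integral(c/cos(c), c)


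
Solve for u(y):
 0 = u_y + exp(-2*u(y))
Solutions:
 u(y) = log(-sqrt(C1 - 2*y))
 u(y) = log(C1 - 2*y)/2


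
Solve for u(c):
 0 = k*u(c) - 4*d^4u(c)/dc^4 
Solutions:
 u(c) = C1*exp(-sqrt(2)*c*k^(1/4)/2) + C2*exp(sqrt(2)*c*k^(1/4)/2) + C3*exp(-sqrt(2)*I*c*k^(1/4)/2) + C4*exp(sqrt(2)*I*c*k^(1/4)/2)


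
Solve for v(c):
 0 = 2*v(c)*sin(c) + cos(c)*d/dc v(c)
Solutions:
 v(c) = C1*cos(c)^2


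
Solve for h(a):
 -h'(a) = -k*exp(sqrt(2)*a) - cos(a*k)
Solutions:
 h(a) = C1 + sqrt(2)*k*exp(sqrt(2)*a)/2 + sin(a*k)/k


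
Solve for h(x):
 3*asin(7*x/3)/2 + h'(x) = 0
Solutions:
 h(x) = C1 - 3*x*asin(7*x/3)/2 - 3*sqrt(9 - 49*x^2)/14


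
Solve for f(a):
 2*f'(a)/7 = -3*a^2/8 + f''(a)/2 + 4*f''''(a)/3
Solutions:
 f(a) = C1 + C2*exp(a*(-98^(1/3)*(24 + sqrt(674))^(1/3) + 7*28^(1/3)/(24 + sqrt(674))^(1/3))/56)*sin(sqrt(3)*a*(7*28^(1/3)/(24 + sqrt(674))^(1/3) + 98^(1/3)*(24 + sqrt(674))^(1/3))/56) + C3*exp(a*(-98^(1/3)*(24 + sqrt(674))^(1/3) + 7*28^(1/3)/(24 + sqrt(674))^(1/3))/56)*cos(sqrt(3)*a*(7*28^(1/3)/(24 + sqrt(674))^(1/3) + 98^(1/3)*(24 + sqrt(674))^(1/3))/56) + C4*exp(-a*(-98^(1/3)*(24 + sqrt(674))^(1/3) + 7*28^(1/3)/(24 + sqrt(674))^(1/3))/28) - 7*a^3/16 - 147*a^2/64 - 1029*a/128


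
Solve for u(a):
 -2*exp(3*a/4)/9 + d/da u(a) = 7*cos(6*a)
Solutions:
 u(a) = C1 + 8*exp(3*a/4)/27 + 7*sin(6*a)/6


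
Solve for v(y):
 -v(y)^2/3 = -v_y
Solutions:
 v(y) = -3/(C1 + y)


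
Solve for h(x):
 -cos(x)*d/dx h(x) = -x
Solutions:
 h(x) = C1 + Integral(x/cos(x), x)


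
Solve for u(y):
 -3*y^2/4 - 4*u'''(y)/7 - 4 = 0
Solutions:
 u(y) = C1 + C2*y + C3*y^2 - 7*y^5/320 - 7*y^3/6


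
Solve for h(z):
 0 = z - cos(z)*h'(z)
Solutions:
 h(z) = C1 + Integral(z/cos(z), z)


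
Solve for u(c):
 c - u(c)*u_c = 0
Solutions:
 u(c) = -sqrt(C1 + c^2)
 u(c) = sqrt(C1 + c^2)


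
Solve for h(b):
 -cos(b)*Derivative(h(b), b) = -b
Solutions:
 h(b) = C1 + Integral(b/cos(b), b)


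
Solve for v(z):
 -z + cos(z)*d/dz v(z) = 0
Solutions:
 v(z) = C1 + Integral(z/cos(z), z)


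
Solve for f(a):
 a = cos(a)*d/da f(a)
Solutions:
 f(a) = C1 + Integral(a/cos(a), a)


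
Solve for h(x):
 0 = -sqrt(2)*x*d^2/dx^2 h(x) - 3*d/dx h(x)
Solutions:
 h(x) = C1 + C2*x^(1 - 3*sqrt(2)/2)


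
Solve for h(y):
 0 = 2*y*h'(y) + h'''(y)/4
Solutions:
 h(y) = C1 + Integral(C2*airyai(-2*y) + C3*airybi(-2*y), y)


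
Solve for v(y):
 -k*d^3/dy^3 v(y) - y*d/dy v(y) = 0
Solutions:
 v(y) = C1 + Integral(C2*airyai(y*(-1/k)^(1/3)) + C3*airybi(y*(-1/k)^(1/3)), y)


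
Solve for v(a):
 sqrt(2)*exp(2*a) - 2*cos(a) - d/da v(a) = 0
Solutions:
 v(a) = C1 + sqrt(2)*exp(2*a)/2 - 2*sin(a)


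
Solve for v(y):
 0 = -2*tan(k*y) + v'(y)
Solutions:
 v(y) = C1 + 2*Piecewise((-log(cos(k*y))/k, Ne(k, 0)), (0, True))


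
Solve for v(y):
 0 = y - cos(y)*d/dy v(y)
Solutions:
 v(y) = C1 + Integral(y/cos(y), y)


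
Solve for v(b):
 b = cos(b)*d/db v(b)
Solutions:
 v(b) = C1 + Integral(b/cos(b), b)


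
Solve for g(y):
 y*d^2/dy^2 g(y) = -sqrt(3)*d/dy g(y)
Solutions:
 g(y) = C1 + C2*y^(1 - sqrt(3))


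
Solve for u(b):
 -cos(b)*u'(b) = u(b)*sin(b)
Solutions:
 u(b) = C1*cos(b)


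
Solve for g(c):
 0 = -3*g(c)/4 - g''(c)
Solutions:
 g(c) = C1*sin(sqrt(3)*c/2) + C2*cos(sqrt(3)*c/2)


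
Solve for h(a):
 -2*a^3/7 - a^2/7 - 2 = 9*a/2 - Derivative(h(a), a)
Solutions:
 h(a) = C1 + a^4/14 + a^3/21 + 9*a^2/4 + 2*a


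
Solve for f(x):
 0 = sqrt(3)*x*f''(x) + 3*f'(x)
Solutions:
 f(x) = C1 + C2*x^(1 - sqrt(3))


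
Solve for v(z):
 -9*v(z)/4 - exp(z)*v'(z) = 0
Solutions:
 v(z) = C1*exp(9*exp(-z)/4)


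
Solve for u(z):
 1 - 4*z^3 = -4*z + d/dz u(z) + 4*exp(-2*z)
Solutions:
 u(z) = C1 - z^4 + 2*z^2 + z + 2*exp(-2*z)


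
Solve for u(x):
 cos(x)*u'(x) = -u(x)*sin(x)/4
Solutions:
 u(x) = C1*cos(x)^(1/4)


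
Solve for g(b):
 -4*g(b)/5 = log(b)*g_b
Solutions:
 g(b) = C1*exp(-4*li(b)/5)


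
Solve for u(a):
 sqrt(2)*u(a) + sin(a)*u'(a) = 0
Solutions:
 u(a) = C1*(cos(a) + 1)^(sqrt(2)/2)/(cos(a) - 1)^(sqrt(2)/2)


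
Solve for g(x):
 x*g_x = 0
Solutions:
 g(x) = C1


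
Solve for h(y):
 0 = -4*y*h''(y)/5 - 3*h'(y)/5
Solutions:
 h(y) = C1 + C2*y^(1/4)


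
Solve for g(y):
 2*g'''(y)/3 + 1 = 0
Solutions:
 g(y) = C1 + C2*y + C3*y^2 - y^3/4


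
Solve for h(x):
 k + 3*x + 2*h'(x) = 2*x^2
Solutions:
 h(x) = C1 - k*x/2 + x^3/3 - 3*x^2/4


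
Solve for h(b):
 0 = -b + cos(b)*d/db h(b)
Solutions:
 h(b) = C1 + Integral(b/cos(b), b)


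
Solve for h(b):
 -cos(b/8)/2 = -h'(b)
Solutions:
 h(b) = C1 + 4*sin(b/8)


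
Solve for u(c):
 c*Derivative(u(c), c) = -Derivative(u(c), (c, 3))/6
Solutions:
 u(c) = C1 + Integral(C2*airyai(-6^(1/3)*c) + C3*airybi(-6^(1/3)*c), c)


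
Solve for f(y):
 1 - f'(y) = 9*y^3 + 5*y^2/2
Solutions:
 f(y) = C1 - 9*y^4/4 - 5*y^3/6 + y


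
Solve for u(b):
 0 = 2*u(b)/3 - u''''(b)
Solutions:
 u(b) = C1*exp(-2^(1/4)*3^(3/4)*b/3) + C2*exp(2^(1/4)*3^(3/4)*b/3) + C3*sin(2^(1/4)*3^(3/4)*b/3) + C4*cos(2^(1/4)*3^(3/4)*b/3)


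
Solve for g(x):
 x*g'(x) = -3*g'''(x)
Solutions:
 g(x) = C1 + Integral(C2*airyai(-3^(2/3)*x/3) + C3*airybi(-3^(2/3)*x/3), x)


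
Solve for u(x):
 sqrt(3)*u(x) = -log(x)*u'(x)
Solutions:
 u(x) = C1*exp(-sqrt(3)*li(x))


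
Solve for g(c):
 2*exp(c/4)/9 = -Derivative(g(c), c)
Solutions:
 g(c) = C1 - 8*exp(c/4)/9


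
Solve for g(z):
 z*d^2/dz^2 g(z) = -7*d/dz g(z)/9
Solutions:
 g(z) = C1 + C2*z^(2/9)


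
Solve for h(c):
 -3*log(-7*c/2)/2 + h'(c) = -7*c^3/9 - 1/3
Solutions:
 h(c) = C1 - 7*c^4/36 + 3*c*log(-c)/2 + c*(-11 - 9*log(2) + 9*log(7))/6


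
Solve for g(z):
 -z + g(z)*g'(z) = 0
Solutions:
 g(z) = -sqrt(C1 + z^2)
 g(z) = sqrt(C1 + z^2)


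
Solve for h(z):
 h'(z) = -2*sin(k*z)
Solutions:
 h(z) = C1 + 2*cos(k*z)/k


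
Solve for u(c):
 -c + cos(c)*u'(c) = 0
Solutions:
 u(c) = C1 + Integral(c/cos(c), c)


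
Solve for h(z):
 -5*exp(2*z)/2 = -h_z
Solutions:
 h(z) = C1 + 5*exp(2*z)/4


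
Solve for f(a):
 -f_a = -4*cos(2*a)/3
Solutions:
 f(a) = C1 + 2*sin(2*a)/3


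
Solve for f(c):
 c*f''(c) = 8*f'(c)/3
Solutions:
 f(c) = C1 + C2*c^(11/3)


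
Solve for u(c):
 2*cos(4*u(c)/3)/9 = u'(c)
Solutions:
 -2*c/9 - 3*log(sin(4*u(c)/3) - 1)/8 + 3*log(sin(4*u(c)/3) + 1)/8 = C1


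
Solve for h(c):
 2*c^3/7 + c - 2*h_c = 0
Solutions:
 h(c) = C1 + c^4/28 + c^2/4


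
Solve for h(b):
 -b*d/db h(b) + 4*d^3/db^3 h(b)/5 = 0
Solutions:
 h(b) = C1 + Integral(C2*airyai(10^(1/3)*b/2) + C3*airybi(10^(1/3)*b/2), b)


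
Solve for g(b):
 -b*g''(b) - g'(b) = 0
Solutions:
 g(b) = C1 + C2*log(b)


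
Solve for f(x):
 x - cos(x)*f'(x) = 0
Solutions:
 f(x) = C1 + Integral(x/cos(x), x)


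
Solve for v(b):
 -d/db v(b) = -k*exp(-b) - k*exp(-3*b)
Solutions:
 v(b) = C1 - k*exp(-b) - k*exp(-3*b)/3


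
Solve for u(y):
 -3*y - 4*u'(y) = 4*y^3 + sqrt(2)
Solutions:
 u(y) = C1 - y^4/4 - 3*y^2/8 - sqrt(2)*y/4


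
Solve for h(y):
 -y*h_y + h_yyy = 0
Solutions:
 h(y) = C1 + Integral(C2*airyai(y) + C3*airybi(y), y)


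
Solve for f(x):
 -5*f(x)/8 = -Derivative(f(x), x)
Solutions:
 f(x) = C1*exp(5*x/8)


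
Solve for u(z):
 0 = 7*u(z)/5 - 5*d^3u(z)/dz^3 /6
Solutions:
 u(z) = C3*exp(210^(1/3)*z/5) + (C1*sin(3^(5/6)*70^(1/3)*z/10) + C2*cos(3^(5/6)*70^(1/3)*z/10))*exp(-210^(1/3)*z/10)


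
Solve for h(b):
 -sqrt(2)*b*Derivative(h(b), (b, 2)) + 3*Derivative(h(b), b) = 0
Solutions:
 h(b) = C1 + C2*b^(1 + 3*sqrt(2)/2)


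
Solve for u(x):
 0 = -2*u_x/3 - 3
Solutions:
 u(x) = C1 - 9*x/2


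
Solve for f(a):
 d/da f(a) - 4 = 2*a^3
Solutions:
 f(a) = C1 + a^4/2 + 4*a


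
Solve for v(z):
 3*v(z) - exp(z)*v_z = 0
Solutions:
 v(z) = C1*exp(-3*exp(-z))


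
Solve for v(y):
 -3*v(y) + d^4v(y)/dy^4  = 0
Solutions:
 v(y) = C1*exp(-3^(1/4)*y) + C2*exp(3^(1/4)*y) + C3*sin(3^(1/4)*y) + C4*cos(3^(1/4)*y)


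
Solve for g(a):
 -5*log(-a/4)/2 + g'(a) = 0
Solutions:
 g(a) = C1 + 5*a*log(-a)/2 + a*(-5*log(2) - 5/2)


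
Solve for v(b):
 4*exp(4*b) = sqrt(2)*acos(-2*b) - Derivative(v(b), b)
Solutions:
 v(b) = C1 + sqrt(2)*(b*acos(-2*b) + sqrt(1 - 4*b^2)/2) - exp(4*b)


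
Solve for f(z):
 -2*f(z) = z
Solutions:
 f(z) = -z/2


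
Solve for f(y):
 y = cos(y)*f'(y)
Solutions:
 f(y) = C1 + Integral(y/cos(y), y)


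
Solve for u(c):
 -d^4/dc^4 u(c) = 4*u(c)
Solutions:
 u(c) = (C1*sin(c) + C2*cos(c))*exp(-c) + (C3*sin(c) + C4*cos(c))*exp(c)


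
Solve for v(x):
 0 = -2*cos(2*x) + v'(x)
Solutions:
 v(x) = C1 + sin(2*x)


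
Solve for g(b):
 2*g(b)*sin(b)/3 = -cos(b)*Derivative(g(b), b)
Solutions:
 g(b) = C1*cos(b)^(2/3)


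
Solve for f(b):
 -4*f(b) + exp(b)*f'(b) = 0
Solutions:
 f(b) = C1*exp(-4*exp(-b))


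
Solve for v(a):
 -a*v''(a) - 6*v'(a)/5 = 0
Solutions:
 v(a) = C1 + C2/a^(1/5)


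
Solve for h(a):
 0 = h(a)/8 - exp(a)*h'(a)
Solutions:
 h(a) = C1*exp(-exp(-a)/8)


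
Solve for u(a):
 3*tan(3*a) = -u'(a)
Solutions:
 u(a) = C1 + log(cos(3*a))


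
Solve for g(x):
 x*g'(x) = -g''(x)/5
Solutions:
 g(x) = C1 + C2*erf(sqrt(10)*x/2)


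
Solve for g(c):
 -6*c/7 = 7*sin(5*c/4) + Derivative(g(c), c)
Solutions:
 g(c) = C1 - 3*c^2/7 + 28*cos(5*c/4)/5


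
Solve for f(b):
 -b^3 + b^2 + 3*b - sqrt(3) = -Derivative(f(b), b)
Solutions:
 f(b) = C1 + b^4/4 - b^3/3 - 3*b^2/2 + sqrt(3)*b


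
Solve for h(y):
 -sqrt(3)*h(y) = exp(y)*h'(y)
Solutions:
 h(y) = C1*exp(sqrt(3)*exp(-y))


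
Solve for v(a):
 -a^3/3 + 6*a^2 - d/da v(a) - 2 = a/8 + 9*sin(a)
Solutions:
 v(a) = C1 - a^4/12 + 2*a^3 - a^2/16 - 2*a + 9*cos(a)


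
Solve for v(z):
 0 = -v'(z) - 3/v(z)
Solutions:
 v(z) = -sqrt(C1 - 6*z)
 v(z) = sqrt(C1 - 6*z)


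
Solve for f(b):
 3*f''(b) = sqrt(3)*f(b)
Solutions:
 f(b) = C1*exp(-3^(3/4)*b/3) + C2*exp(3^(3/4)*b/3)


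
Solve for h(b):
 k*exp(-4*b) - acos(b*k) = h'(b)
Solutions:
 h(b) = C1 - Piecewise((b*acos(b*k) + k*exp(-4*b)/4 - sqrt(-b^2*k^2 + 1)/k, Ne(k, 0)), (pi*b/2, True))


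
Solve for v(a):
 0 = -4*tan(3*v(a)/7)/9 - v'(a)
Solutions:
 v(a) = -7*asin(C1*exp(-4*a/21))/3 + 7*pi/3
 v(a) = 7*asin(C1*exp(-4*a/21))/3


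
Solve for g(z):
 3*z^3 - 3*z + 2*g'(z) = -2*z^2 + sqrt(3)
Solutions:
 g(z) = C1 - 3*z^4/8 - z^3/3 + 3*z^2/4 + sqrt(3)*z/2


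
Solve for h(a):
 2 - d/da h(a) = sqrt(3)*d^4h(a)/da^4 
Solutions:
 h(a) = C1 + C4*exp(-3^(5/6)*a/3) + 2*a + (C2*sin(3^(1/3)*a/2) + C3*cos(3^(1/3)*a/2))*exp(3^(5/6)*a/6)


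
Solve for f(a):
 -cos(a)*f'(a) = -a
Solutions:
 f(a) = C1 + Integral(a/cos(a), a)


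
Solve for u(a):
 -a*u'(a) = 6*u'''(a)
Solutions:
 u(a) = C1 + Integral(C2*airyai(-6^(2/3)*a/6) + C3*airybi(-6^(2/3)*a/6), a)


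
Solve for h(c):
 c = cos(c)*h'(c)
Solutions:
 h(c) = C1 + Integral(c/cos(c), c)


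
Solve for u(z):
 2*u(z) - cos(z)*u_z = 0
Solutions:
 u(z) = C1*(sin(z) + 1)/(sin(z) - 1)


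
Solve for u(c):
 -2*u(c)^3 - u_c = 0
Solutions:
 u(c) = -sqrt(2)*sqrt(-1/(C1 - 2*c))/2
 u(c) = sqrt(2)*sqrt(-1/(C1 - 2*c))/2


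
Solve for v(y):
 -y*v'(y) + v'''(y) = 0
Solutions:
 v(y) = C1 + Integral(C2*airyai(y) + C3*airybi(y), y)


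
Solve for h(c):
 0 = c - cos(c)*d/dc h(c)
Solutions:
 h(c) = C1 + Integral(c/cos(c), c)


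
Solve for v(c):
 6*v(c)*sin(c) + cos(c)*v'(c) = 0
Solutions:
 v(c) = C1*cos(c)^6


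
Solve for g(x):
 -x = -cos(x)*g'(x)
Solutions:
 g(x) = C1 + Integral(x/cos(x), x)


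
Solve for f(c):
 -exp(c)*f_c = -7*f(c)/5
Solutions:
 f(c) = C1*exp(-7*exp(-c)/5)


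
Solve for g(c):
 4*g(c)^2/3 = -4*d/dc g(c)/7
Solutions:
 g(c) = 3/(C1 + 7*c)


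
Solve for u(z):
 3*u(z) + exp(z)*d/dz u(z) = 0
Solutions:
 u(z) = C1*exp(3*exp(-z))


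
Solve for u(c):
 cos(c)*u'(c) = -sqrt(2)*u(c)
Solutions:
 u(c) = C1*(sin(c) - 1)^(sqrt(2)/2)/(sin(c) + 1)^(sqrt(2)/2)


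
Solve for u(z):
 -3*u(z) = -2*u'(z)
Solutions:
 u(z) = C1*exp(3*z/2)


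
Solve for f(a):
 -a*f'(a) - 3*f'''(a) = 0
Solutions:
 f(a) = C1 + Integral(C2*airyai(-3^(2/3)*a/3) + C3*airybi(-3^(2/3)*a/3), a)


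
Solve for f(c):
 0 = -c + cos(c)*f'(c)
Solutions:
 f(c) = C1 + Integral(c/cos(c), c)


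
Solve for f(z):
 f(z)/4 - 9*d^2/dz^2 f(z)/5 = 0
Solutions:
 f(z) = C1*exp(-sqrt(5)*z/6) + C2*exp(sqrt(5)*z/6)


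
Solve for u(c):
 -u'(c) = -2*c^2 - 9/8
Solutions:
 u(c) = C1 + 2*c^3/3 + 9*c/8


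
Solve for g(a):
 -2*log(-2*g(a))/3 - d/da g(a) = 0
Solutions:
 3*Integral(1/(log(-_y) + log(2)), (_y, g(a)))/2 = C1 - a


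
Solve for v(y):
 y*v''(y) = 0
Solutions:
 v(y) = C1 + C2*y


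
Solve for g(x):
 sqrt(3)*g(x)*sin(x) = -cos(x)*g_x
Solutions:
 g(x) = C1*cos(x)^(sqrt(3))


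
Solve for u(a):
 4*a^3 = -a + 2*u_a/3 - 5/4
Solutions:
 u(a) = C1 + 3*a^4/2 + 3*a^2/4 + 15*a/8


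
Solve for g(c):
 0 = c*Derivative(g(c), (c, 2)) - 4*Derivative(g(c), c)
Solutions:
 g(c) = C1 + C2*c^5


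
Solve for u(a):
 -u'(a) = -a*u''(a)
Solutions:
 u(a) = C1 + C2*a^2


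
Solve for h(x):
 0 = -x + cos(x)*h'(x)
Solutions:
 h(x) = C1 + Integral(x/cos(x), x)
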